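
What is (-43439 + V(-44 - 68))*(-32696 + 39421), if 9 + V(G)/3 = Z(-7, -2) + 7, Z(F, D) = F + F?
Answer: -292450075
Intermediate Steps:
Z(F, D) = 2*F
V(G) = -48 (V(G) = -27 + 3*(2*(-7) + 7) = -27 + 3*(-14 + 7) = -27 + 3*(-7) = -27 - 21 = -48)
(-43439 + V(-44 - 68))*(-32696 + 39421) = (-43439 - 48)*(-32696 + 39421) = -43487*6725 = -292450075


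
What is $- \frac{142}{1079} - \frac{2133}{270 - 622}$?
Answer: $\frac{2251523}{379808} \approx 5.9281$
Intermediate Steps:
$- \frac{142}{1079} - \frac{2133}{270 - 622} = \left(-142\right) \frac{1}{1079} - \frac{2133}{-352} = - \frac{142}{1079} - - \frac{2133}{352} = - \frac{142}{1079} + \frac{2133}{352} = \frac{2251523}{379808}$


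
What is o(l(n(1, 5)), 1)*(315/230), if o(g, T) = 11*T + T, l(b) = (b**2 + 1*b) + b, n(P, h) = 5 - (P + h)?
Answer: 378/23 ≈ 16.435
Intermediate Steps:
n(P, h) = 5 - P - h (n(P, h) = 5 + (-P - h) = 5 - P - h)
l(b) = b**2 + 2*b (l(b) = (b**2 + b) + b = (b + b**2) + b = b**2 + 2*b)
o(g, T) = 12*T
o(l(n(1, 5)), 1)*(315/230) = (12*1)*(315/230) = 12*(315*(1/230)) = 12*(63/46) = 378/23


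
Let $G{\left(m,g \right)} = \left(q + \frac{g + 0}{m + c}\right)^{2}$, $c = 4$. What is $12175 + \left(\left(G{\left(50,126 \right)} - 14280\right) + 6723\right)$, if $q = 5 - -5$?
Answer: $\frac{42931}{9} \approx 4770.1$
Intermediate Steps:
$q = 10$ ($q = 5 + 5 = 10$)
$G{\left(m,g \right)} = \left(10 + \frac{g}{4 + m}\right)^{2}$ ($G{\left(m,g \right)} = \left(10 + \frac{g + 0}{m + 4}\right)^{2} = \left(10 + \frac{g}{4 + m}\right)^{2}$)
$12175 + \left(\left(G{\left(50,126 \right)} - 14280\right) + 6723\right) = 12175 + \left(\left(\frac{\left(40 + 126 + 10 \cdot 50\right)^{2}}{\left(4 + 50\right)^{2}} - 14280\right) + 6723\right) = 12175 + \left(\left(\frac{\left(40 + 126 + 500\right)^{2}}{2916} - 14280\right) + 6723\right) = 12175 + \left(\left(\frac{666^{2}}{2916} - 14280\right) + 6723\right) = 12175 + \left(\left(\frac{1}{2916} \cdot 443556 - 14280\right) + 6723\right) = 12175 + \left(\left(\frac{1369}{9} - 14280\right) + 6723\right) = 12175 + \left(- \frac{127151}{9} + 6723\right) = 12175 - \frac{66644}{9} = \frac{42931}{9}$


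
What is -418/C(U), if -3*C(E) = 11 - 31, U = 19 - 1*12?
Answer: -627/10 ≈ -62.700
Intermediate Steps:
U = 7 (U = 19 - 12 = 7)
C(E) = 20/3 (C(E) = -(11 - 31)/3 = -⅓*(-20) = 20/3)
-418/C(U) = -418/20/3 = -418*3/20 = -627/10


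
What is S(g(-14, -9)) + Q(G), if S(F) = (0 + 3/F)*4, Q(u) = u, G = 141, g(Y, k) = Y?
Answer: 981/7 ≈ 140.14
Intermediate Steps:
S(F) = 12/F (S(F) = (3/F)*4 = 12/F)
S(g(-14, -9)) + Q(G) = 12/(-14) + 141 = 12*(-1/14) + 141 = -6/7 + 141 = 981/7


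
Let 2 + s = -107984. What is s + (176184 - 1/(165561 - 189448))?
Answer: 1629045627/23887 ≈ 68198.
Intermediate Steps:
s = -107986 (s = -2 - 107984 = -107986)
s + (176184 - 1/(165561 - 189448)) = -107986 + (176184 - 1/(165561 - 189448)) = -107986 + (176184 - 1/(-23887)) = -107986 + (176184 - 1*(-1/23887)) = -107986 + (176184 + 1/23887) = -107986 + 4208507209/23887 = 1629045627/23887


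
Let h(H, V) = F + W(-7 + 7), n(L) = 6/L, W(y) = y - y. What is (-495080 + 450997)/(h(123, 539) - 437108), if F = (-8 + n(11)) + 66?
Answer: 484913/4807544 ≈ 0.10087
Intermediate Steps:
W(y) = 0
F = 644/11 (F = (-8 + 6/11) + 66 = -82/11 + 66 = 644/11 ≈ 58.545)
h(H, V) = 644/11 (h(H, V) = 644/11 + 0 = 644/11)
(-495080 + 450997)/(h(123, 539) - 437108) = (-495080 + 450997)/(644/11 - 437108) = -44083/(-4807544/11) = -44083*(-11/4807544) = 484913/4807544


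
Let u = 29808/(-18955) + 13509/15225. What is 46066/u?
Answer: -886278745450/13184247 ≈ -67223.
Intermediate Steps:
u = -13184247/19239325 (u = 29808*(-1/18955) + 13509*(1/15225) = -29808/18955 + 4503/5075 = -13184247/19239325 ≈ -0.68528)
46066/u = 46066/(-13184247/19239325) = 46066*(-19239325/13184247) = -886278745450/13184247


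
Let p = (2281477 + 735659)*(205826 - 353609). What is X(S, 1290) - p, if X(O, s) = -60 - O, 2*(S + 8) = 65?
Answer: 891762818807/2 ≈ 4.4588e+11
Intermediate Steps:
S = 49/2 (S = -8 + (1/2)*65 = -8 + 65/2 = 49/2 ≈ 24.500)
p = -445881409488 (p = 3017136*(-147783) = -445881409488)
X(S, 1290) - p = (-60 - 1*49/2) - 1*(-445881409488) = (-60 - 49/2) + 445881409488 = -169/2 + 445881409488 = 891762818807/2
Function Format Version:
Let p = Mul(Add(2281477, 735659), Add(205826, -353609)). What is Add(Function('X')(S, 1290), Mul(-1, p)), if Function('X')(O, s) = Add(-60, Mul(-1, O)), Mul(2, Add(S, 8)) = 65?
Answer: Rational(891762818807, 2) ≈ 4.4588e+11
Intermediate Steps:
S = Rational(49, 2) (S = Add(-8, Mul(Rational(1, 2), 65)) = Add(-8, Rational(65, 2)) = Rational(49, 2) ≈ 24.500)
p = -445881409488 (p = Mul(3017136, -147783) = -445881409488)
Add(Function('X')(S, 1290), Mul(-1, p)) = Add(Add(-60, Mul(-1, Rational(49, 2))), Mul(-1, -445881409488)) = Add(Add(-60, Rational(-49, 2)), 445881409488) = Add(Rational(-169, 2), 445881409488) = Rational(891762818807, 2)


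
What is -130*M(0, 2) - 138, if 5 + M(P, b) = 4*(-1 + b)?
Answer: -8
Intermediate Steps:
M(P, b) = -9 + 4*b (M(P, b) = -5 + 4*(-1 + b) = -5 + (-4 + 4*b) = -9 + 4*b)
-130*M(0, 2) - 138 = -130*(-9 + 4*2) - 138 = -130*(-9 + 8) - 138 = -130*(-1) - 138 = 130 - 138 = -8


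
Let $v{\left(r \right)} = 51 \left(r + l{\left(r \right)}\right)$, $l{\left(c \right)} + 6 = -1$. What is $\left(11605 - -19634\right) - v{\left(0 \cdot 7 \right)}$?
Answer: $31596$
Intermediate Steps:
$l{\left(c \right)} = -7$ ($l{\left(c \right)} = -6 - 1 = -7$)
$v{\left(r \right)} = -357 + 51 r$ ($v{\left(r \right)} = 51 \left(r - 7\right) = 51 \left(-7 + r\right) = -357 + 51 r$)
$\left(11605 - -19634\right) - v{\left(0 \cdot 7 \right)} = \left(11605 - -19634\right) - \left(-357 + 51 \cdot 0 \cdot 7\right) = \left(11605 + 19634\right) - \left(-357 + 51 \cdot 0\right) = 31239 - \left(-357 + 0\right) = 31239 - -357 = 31239 + 357 = 31596$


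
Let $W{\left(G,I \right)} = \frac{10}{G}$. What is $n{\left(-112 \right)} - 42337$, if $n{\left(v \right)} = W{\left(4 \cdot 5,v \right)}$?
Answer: $- \frac{84673}{2} \approx -42337.0$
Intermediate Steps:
$n{\left(v \right)} = \frac{1}{2}$ ($n{\left(v \right)} = \frac{10}{4 \cdot 5} = \frac{10}{20} = 10 \cdot \frac{1}{20} = \frac{1}{2}$)
$n{\left(-112 \right)} - 42337 = \frac{1}{2} - 42337 = - \frac{84673}{2}$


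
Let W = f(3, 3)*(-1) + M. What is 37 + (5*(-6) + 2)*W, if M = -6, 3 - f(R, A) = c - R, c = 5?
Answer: 233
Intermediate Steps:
f(R, A) = -2 + R (f(R, A) = 3 - (5 - R) = 3 + (-5 + R) = -2 + R)
W = -7 (W = (-2 + 3)*(-1) - 6 = 1*(-1) - 6 = -1 - 6 = -7)
37 + (5*(-6) + 2)*W = 37 + (5*(-6) + 2)*(-7) = 37 + (-30 + 2)*(-7) = 37 - 28*(-7) = 37 + 196 = 233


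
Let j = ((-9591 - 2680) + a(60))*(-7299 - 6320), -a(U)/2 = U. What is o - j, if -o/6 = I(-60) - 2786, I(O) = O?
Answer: -168735953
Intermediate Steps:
a(U) = -2*U
j = 168753029 (j = ((-9591 - 2680) - 2*60)*(-7299 - 6320) = (-12271 - 120)*(-13619) = -12391*(-13619) = 168753029)
o = 17076 (o = -6*(-60 - 2786) = -6*(-2846) = 17076)
o - j = 17076 - 1*168753029 = 17076 - 168753029 = -168735953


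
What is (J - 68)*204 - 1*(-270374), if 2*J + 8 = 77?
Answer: 263540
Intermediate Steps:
J = 69/2 (J = -4 + (1/2)*77 = -4 + 77/2 = 69/2 ≈ 34.500)
(J - 68)*204 - 1*(-270374) = (69/2 - 68)*204 - 1*(-270374) = -67/2*204 + 270374 = -6834 + 270374 = 263540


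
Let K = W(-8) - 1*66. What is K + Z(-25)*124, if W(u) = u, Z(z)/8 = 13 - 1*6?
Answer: 6870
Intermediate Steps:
Z(z) = 56 (Z(z) = 8*(13 - 1*6) = 8*(13 - 6) = 8*7 = 56)
K = -74 (K = -8 - 1*66 = -8 - 66 = -74)
K + Z(-25)*124 = -74 + 56*124 = -74 + 6944 = 6870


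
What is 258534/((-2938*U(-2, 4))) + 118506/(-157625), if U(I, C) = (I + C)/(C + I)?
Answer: -1580753553/17811625 ≈ -88.748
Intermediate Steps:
U(I, C) = 1 (U(I, C) = (C + I)/(C + I) = 1)
258534/((-2938*U(-2, 4))) + 118506/(-157625) = 258534/((-2938*1)) + 118506/(-157625) = 258534/(-2938) + 118506*(-1/157625) = 258534*(-1/2938) - 118506/157625 = -129267/1469 - 118506/157625 = -1580753553/17811625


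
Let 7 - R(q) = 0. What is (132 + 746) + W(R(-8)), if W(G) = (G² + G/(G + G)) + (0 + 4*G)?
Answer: 1911/2 ≈ 955.50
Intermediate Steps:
R(q) = 7 (R(q) = 7 - 1*0 = 7 + 0 = 7)
W(G) = ½ + G² + 4*G (W(G) = (G² + G/((2*G))) + 4*G = (G² + (1/(2*G))*G) + 4*G = (G² + ½) + 4*G = (½ + G²) + 4*G = ½ + G² + 4*G)
(132 + 746) + W(R(-8)) = (132 + 746) + (½ + 7² + 4*7) = 878 + (½ + 49 + 28) = 878 + 155/2 = 1911/2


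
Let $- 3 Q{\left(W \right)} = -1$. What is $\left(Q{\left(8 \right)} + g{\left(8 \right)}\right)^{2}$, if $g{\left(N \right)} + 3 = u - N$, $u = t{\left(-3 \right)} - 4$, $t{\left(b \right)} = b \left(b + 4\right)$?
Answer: $\frac{2809}{9} \approx 312.11$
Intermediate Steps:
$t{\left(b \right)} = b \left(4 + b\right)$
$u = -7$ ($u = - 3 \left(4 - 3\right) - 4 = \left(-3\right) 1 - 4 = -3 - 4 = -7$)
$Q{\left(W \right)} = \frac{1}{3}$ ($Q{\left(W \right)} = \left(- \frac{1}{3}\right) \left(-1\right) = \frac{1}{3}$)
$g{\left(N \right)} = -10 - N$ ($g{\left(N \right)} = -3 - \left(7 + N\right) = -10 - N$)
$\left(Q{\left(8 \right)} + g{\left(8 \right)}\right)^{2} = \left(\frac{1}{3} - 18\right)^{2} = \left(- \frac{53}{3}\right)^{2} = \frac{2809}{9}$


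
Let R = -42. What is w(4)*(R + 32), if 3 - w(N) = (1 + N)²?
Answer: 220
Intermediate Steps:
w(N) = 3 - (1 + N)²
w(4)*(R + 32) = (3 - (1 + 4)²)*(-42 + 32) = (3 - 1*5²)*(-10) = (3 - 1*25)*(-10) = (3 - 25)*(-10) = -22*(-10) = 220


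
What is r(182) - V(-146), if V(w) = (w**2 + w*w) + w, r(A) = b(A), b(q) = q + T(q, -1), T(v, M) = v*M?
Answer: -42486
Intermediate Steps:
T(v, M) = M*v
b(q) = 0 (b(q) = q - q = 0)
r(A) = 0
V(w) = w + 2*w**2 (V(w) = (w**2 + w**2) + w = 2*w**2 + w = w + 2*w**2)
r(182) - V(-146) = 0 - (-146)*(1 + 2*(-146)) = 0 - (-146)*(1 - 292) = 0 - (-146)*(-291) = 0 - 1*42486 = 0 - 42486 = -42486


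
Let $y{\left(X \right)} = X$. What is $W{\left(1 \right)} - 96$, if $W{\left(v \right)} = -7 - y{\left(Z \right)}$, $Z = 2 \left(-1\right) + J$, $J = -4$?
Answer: $-97$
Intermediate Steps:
$Z = -6$ ($Z = 2 \left(-1\right) - 4 = -2 - 4 = -6$)
$W{\left(v \right)} = -1$ ($W{\left(v \right)} = -7 - -6 = -7 + 6 = -1$)
$W{\left(1 \right)} - 96 = -1 - 96 = -97$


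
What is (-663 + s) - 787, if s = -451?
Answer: -1901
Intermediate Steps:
(-663 + s) - 787 = (-663 - 451) - 787 = -1114 - 787 = -1901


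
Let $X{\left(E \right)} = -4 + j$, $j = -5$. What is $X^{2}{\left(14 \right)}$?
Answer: $81$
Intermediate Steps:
$X{\left(E \right)} = -9$ ($X{\left(E \right)} = -4 - 5 = -9$)
$X^{2}{\left(14 \right)} = \left(-9\right)^{2} = 81$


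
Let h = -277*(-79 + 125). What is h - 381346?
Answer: -394088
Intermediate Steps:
h = -12742 (h = -277*46 = -12742)
h - 381346 = -12742 - 381346 = -394088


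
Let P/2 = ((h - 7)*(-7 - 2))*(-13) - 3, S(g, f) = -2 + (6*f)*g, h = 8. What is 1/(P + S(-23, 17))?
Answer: -1/2120 ≈ -0.00047170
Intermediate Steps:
S(g, f) = -2 + 6*f*g
P = 228 (P = 2*(((8 - 7)*(-7 - 2))*(-13) - 3) = 2*((1*(-9))*(-13) - 3) = 2*(-9*(-13) - 3) = 2*(117 - 3) = 2*114 = 228)
1/(P + S(-23, 17)) = 1/(228 + (-2 + 6*17*(-23))) = 1/(228 + (-2 - 2346)) = 1/(228 - 2348) = 1/(-2120) = -1/2120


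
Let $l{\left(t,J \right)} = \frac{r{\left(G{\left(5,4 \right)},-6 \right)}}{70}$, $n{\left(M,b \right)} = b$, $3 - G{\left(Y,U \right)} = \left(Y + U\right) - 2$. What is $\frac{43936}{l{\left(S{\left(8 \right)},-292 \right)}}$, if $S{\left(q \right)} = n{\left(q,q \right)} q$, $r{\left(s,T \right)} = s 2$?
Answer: $-384440$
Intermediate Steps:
$G{\left(Y,U \right)} = 5 - U - Y$ ($G{\left(Y,U \right)} = 3 - \left(\left(Y + U\right) - 2\right) = 3 - \left(\left(U + Y\right) - 2\right) = 3 - \left(-2 + U + Y\right) = 5 - U - Y$)
$r{\left(s,T \right)} = 2 s$
$S{\left(q \right)} = q^{2}$ ($S{\left(q \right)} = q q = q^{2}$)
$l{\left(t,J \right)} = - \frac{4}{35}$ ($l{\left(t,J \right)} = \frac{2 \left(5 - 4 - 5\right)}{70} = 2 \left(5 - 4 - 5\right) \frac{1}{70} = 2 \left(-4\right) \frac{1}{70} = \left(-8\right) \frac{1}{70} = - \frac{4}{35}$)
$\frac{43936}{l{\left(S{\left(8 \right)},-292 \right)}} = \frac{43936}{- \frac{4}{35}} = 43936 \left(- \frac{35}{4}\right) = -384440$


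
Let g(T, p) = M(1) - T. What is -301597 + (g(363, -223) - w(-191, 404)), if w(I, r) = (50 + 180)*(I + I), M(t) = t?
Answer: -214099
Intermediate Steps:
w(I, r) = 460*I (w(I, r) = 230*(2*I) = 460*I)
g(T, p) = 1 - T
-301597 + (g(363, -223) - w(-191, 404)) = -301597 + ((1 - 1*363) - 460*(-191)) = -301597 + ((1 - 363) - 1*(-87860)) = -301597 + (-362 + 87860) = -301597 + 87498 = -214099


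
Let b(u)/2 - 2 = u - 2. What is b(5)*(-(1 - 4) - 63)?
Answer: -600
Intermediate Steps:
b(u) = 2*u (b(u) = 4 + 2*(u - 2) = 4 + 2*(-2 + u) = 4 + (-4 + 2*u) = 2*u)
b(5)*(-(1 - 4) - 63) = (2*5)*(-(1 - 4) - 63) = 10*(-1*(-3) - 63) = 10*(3 - 63) = 10*(-60) = -600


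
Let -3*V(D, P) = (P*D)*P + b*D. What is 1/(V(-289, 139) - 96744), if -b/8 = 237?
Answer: 3/4745593 ≈ 6.3217e-7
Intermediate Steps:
b = -1896 (b = -8*237 = -1896)
V(D, P) = 632*D - D*P²/3 (V(D, P) = -((P*D)*P - 1896*D)/3 = -((D*P)*P - 1896*D)/3 = -(D*P² - 1896*D)/3 = -(-1896*D + D*P²)/3 = 632*D - D*P²/3)
1/(V(-289, 139) - 96744) = 1/((⅓)*(-289)*(1896 - 1*139²) - 96744) = 1/((⅓)*(-289)*(1896 - 1*19321) - 96744) = 1/((⅓)*(-289)*(1896 - 19321) - 96744) = 1/((⅓)*(-289)*(-17425) - 96744) = 1/(5035825/3 - 96744) = 1/(4745593/3) = 3/4745593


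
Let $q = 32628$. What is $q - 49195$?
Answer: $-16567$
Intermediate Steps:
$q - 49195 = 32628 - 49195 = -16567$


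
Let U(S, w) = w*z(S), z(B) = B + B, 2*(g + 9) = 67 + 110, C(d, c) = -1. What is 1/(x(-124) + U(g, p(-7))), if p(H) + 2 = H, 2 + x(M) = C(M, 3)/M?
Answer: -124/177691 ≈ -0.00069784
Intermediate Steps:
g = 159/2 (g = -9 + (67 + 110)/2 = -9 + (½)*177 = -9 + 177/2 = 159/2 ≈ 79.500)
x(M) = -2 - 1/M
z(B) = 2*B
p(H) = -2 + H
U(S, w) = 2*S*w (U(S, w) = w*(2*S) = 2*S*w)
1/(x(-124) + U(g, p(-7))) = 1/((-2 - 1/(-124)) + 2*(159/2)*(-2 - 7)) = 1/((-2 - 1*(-1/124)) + 2*(159/2)*(-9)) = 1/((-2 + 1/124) - 1431) = 1/(-247/124 - 1431) = 1/(-177691/124) = -124/177691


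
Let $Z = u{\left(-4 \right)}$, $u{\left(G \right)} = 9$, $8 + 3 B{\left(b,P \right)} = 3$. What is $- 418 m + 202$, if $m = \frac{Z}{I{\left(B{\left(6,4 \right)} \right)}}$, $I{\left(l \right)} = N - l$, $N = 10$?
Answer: $- \frac{4216}{35} \approx -120.46$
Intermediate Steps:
$B{\left(b,P \right)} = - \frac{5}{3}$ ($B{\left(b,P \right)} = - \frac{8}{3} + \frac{1}{3} \cdot 3 = - \frac{8}{3} + 1 = - \frac{5}{3}$)
$I{\left(l \right)} = 10 - l$
$Z = 9$
$m = \frac{27}{35}$ ($m = \frac{9}{10 - - \frac{5}{3}} = \frac{9}{10 + \frac{5}{3}} = \frac{9}{\frac{35}{3}} = 9 \cdot \frac{3}{35} = \frac{27}{35} \approx 0.77143$)
$- 418 m + 202 = \left(-418\right) \frac{27}{35} + 202 = - \frac{11286}{35} + 202 = - \frac{4216}{35}$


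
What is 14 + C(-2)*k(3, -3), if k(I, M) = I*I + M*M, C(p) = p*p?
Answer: 86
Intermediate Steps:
C(p) = p²
k(I, M) = I² + M²
14 + C(-2)*k(3, -3) = 14 + (-2)²*(3² + (-3)²) = 14 + 4*(9 + 9) = 14 + 4*18 = 14 + 72 = 86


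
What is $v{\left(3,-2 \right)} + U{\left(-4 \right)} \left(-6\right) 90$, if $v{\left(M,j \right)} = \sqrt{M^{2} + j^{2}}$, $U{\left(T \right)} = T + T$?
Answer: $4320 + \sqrt{13} \approx 4323.6$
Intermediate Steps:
$U{\left(T \right)} = 2 T$
$v{\left(3,-2 \right)} + U{\left(-4 \right)} \left(-6\right) 90 = \sqrt{3^{2} + \left(-2\right)^{2}} + 2 \left(-4\right) \left(-6\right) 90 = \sqrt{9 + 4} + \left(-8\right) \left(-6\right) 90 = \sqrt{13} + 48 \cdot 90 = \sqrt{13} + 4320 = 4320 + \sqrt{13}$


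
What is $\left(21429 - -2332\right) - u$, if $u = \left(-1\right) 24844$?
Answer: $48605$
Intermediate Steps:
$u = -24844$
$\left(21429 - -2332\right) - u = \left(21429 - -2332\right) - -24844 = \left(21429 + 2332\right) + 24844 = 23761 + 24844 = 48605$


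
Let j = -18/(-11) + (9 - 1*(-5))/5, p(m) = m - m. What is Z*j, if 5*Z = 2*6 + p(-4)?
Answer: 2928/275 ≈ 10.647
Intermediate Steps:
p(m) = 0
Z = 12/5 (Z = (2*6 + 0)/5 = (12 + 0)/5 = (1/5)*12 = 12/5 ≈ 2.4000)
j = 244/55 (j = -18*(-1/11) + (9 + 5)*(1/5) = 18/11 + 14*(1/5) = 18/11 + 14/5 = 244/55 ≈ 4.4364)
Z*j = (12/5)*(244/55) = 2928/275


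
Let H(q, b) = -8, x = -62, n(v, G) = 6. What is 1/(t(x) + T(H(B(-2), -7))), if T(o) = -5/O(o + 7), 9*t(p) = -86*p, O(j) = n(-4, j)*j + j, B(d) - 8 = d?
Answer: 63/37369 ≈ 0.0016859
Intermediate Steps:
B(d) = 8 + d
O(j) = 7*j (O(j) = 6*j + j = 7*j)
t(p) = -86*p/9 (t(p) = (-86*p)/9 = -86*p/9)
T(o) = -5/(49 + 7*o) (T(o) = -5*1/(7*(o + 7)) = -5*1/(7*(7 + o)) = -5/(49 + 7*o))
1/(t(x) + T(H(B(-2), -7))) = 1/(-86/9*(-62) - 5/(49 + 7*(-8))) = 1/(5332/9 - 5/(49 - 56)) = 1/(5332/9 - 5/(-7)) = 1/(5332/9 - 5*(-1/7)) = 1/(5332/9 + 5/7) = 1/(37369/63) = 63/37369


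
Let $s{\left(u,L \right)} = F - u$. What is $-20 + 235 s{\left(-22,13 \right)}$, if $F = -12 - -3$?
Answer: $3035$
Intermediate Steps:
$F = -9$ ($F = -12 + 3 = -9$)
$s{\left(u,L \right)} = -9 - u$
$-20 + 235 s{\left(-22,13 \right)} = -20 + 235 \left(-9 - -22\right) = -20 + 235 \left(-9 + 22\right) = -20 + 235 \cdot 13 = -20 + 3055 = 3035$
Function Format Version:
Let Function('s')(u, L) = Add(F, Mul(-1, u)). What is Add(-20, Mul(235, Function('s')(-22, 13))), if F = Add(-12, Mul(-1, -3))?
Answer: 3035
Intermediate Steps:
F = -9 (F = Add(-12, 3) = -9)
Function('s')(u, L) = Add(-9, Mul(-1, u))
Add(-20, Mul(235, Function('s')(-22, 13))) = Add(-20, Mul(235, Add(-9, Mul(-1, -22)))) = Add(-20, Mul(235, Add(-9, 22))) = Add(-20, Mul(235, 13)) = Add(-20, 3055) = 3035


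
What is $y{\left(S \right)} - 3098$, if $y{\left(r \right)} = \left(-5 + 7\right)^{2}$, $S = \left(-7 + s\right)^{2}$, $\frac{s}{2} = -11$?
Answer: $-3094$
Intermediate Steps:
$s = -22$ ($s = 2 \left(-11\right) = -22$)
$S = 841$ ($S = \left(-7 - 22\right)^{2} = \left(-29\right)^{2} = 841$)
$y{\left(r \right)} = 4$ ($y{\left(r \right)} = 2^{2} = 4$)
$y{\left(S \right)} - 3098 = 4 - 3098 = -3094$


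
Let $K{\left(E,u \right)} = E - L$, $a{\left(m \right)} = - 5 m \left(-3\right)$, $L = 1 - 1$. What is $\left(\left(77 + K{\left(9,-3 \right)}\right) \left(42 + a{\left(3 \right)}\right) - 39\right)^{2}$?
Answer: $55398249$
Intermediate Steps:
$L = 0$ ($L = 1 - 1 = 0$)
$a{\left(m \right)} = 15 m$
$K{\left(E,u \right)} = E$ ($K{\left(E,u \right)} = E - 0 = E + 0 = E$)
$\left(\left(77 + K{\left(9,-3 \right)}\right) \left(42 + a{\left(3 \right)}\right) - 39\right)^{2} = \left(\left(77 + 9\right) \left(42 + 15 \cdot 3\right) - 39\right)^{2} = \left(86 \left(42 + 45\right) - 39\right)^{2} = \left(86 \cdot 87 - 39\right)^{2} = \left(7482 - 39\right)^{2} = 7443^{2} = 55398249$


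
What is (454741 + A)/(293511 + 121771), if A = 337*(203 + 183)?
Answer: 584823/415282 ≈ 1.4083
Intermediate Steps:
A = 130082 (A = 337*386 = 130082)
(454741 + A)/(293511 + 121771) = (454741 + 130082)/(293511 + 121771) = 584823/415282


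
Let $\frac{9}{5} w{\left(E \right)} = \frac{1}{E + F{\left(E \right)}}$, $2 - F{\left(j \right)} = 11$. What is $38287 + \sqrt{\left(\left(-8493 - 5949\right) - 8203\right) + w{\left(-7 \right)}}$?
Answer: $38287 + \frac{i \sqrt{3260885}}{12} \approx 38287.0 + 150.48 i$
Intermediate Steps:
$F{\left(j \right)} = -9$ ($F{\left(j \right)} = 2 - 11 = -9$)
$w{\left(E \right)} = \frac{5}{9 \left(-9 + E\right)}$ ($w{\left(E \right)} = \frac{5}{9 \left(E - 9\right)} = \frac{5}{9 \left(-9 + E\right)}$)
$38287 + \sqrt{\left(\left(-8493 - 5949\right) - 8203\right) + w{\left(-7 \right)}} = 38287 + \sqrt{\left(\left(-8493 - 5949\right) - 8203\right) + \frac{5}{9 \left(-9 - 7\right)}} = 38287 + \sqrt{\left(-14442 - 8203\right) + \frac{5}{9 \left(-16\right)}} = 38287 + \sqrt{-22645 + \frac{5}{9} \left(- \frac{1}{16}\right)} = 38287 + \sqrt{-22645 - \frac{5}{144}} = 38287 + \sqrt{- \frac{3260885}{144}} = 38287 + \frac{i \sqrt{3260885}}{12}$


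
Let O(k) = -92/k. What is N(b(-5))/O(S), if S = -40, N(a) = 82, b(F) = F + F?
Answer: 820/23 ≈ 35.652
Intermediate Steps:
b(F) = 2*F
N(b(-5))/O(S) = 82/((-92/(-40))) = 82/((-92*(-1/40))) = 82/(23/10) = 82*(10/23) = 820/23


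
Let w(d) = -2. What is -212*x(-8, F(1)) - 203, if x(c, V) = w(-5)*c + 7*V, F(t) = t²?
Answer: -5079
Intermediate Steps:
x(c, V) = -2*c + 7*V
-212*x(-8, F(1)) - 203 = -212*(-2*(-8) + 7*1²) - 203 = -212*(16 + 7*1) - 203 = -212*(16 + 7) - 203 = -212*23 - 203 = -4876 - 203 = -5079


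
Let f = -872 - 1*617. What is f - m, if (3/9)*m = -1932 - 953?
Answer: 7166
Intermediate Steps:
f = -1489 (f = -872 - 617 = -1489)
m = -8655 (m = 3*(-1932 - 953) = 3*(-2885) = -8655)
f - m = -1489 - 1*(-8655) = -1489 + 8655 = 7166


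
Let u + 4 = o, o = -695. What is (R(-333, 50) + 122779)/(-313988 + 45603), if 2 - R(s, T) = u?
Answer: -24696/53677 ≈ -0.46009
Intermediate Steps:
u = -699 (u = -4 - 695 = -699)
R(s, T) = 701 (R(s, T) = 2 - 1*(-699) = 2 + 699 = 701)
(R(-333, 50) + 122779)/(-313988 + 45603) = (701 + 122779)/(-313988 + 45603) = 123480/(-268385) = 123480*(-1/268385) = -24696/53677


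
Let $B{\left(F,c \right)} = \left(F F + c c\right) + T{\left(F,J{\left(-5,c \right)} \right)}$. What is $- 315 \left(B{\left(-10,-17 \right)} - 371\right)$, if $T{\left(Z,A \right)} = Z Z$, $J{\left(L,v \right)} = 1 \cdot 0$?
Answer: $-37170$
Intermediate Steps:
$J{\left(L,v \right)} = 0$
$T{\left(Z,A \right)} = Z^{2}$
$B{\left(F,c \right)} = c^{2} + 2 F^{2}$ ($B{\left(F,c \right)} = \left(F F + c c\right) + F^{2} = \left(F^{2} + c^{2}\right) + F^{2} = c^{2} + 2 F^{2}$)
$- 315 \left(B{\left(-10,-17 \right)} - 371\right) = - 315 \left(\left(\left(-17\right)^{2} + 2 \left(-10\right)^{2}\right) - 371\right) = - 315 \left(\left(289 + 2 \cdot 100\right) - 371\right) = - 315 \left(\left(289 + 200\right) - 371\right) = - 315 \left(489 - 371\right) = \left(-315\right) 118 = -37170$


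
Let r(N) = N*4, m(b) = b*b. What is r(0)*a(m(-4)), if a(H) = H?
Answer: 0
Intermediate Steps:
m(b) = b²
r(N) = 4*N
r(0)*a(m(-4)) = (4*0)*(-4)² = 0*16 = 0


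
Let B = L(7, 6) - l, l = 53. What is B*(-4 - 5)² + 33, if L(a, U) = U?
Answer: -3774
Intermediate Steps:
B = -47 (B = 6 - 1*53 = 6 - 53 = -47)
B*(-4 - 5)² + 33 = -47*(-4 - 5)² + 33 = -47*(-9)² + 33 = -47*81 + 33 = -3807 + 33 = -3774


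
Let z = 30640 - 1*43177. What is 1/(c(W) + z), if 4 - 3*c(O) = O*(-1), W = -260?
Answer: -3/37867 ≈ -7.9225e-5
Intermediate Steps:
z = -12537 (z = 30640 - 43177 = -12537)
c(O) = 4/3 + O/3 (c(O) = 4/3 - O*(-1)/3 = 4/3 - (-1)*O/3 = 4/3 + O/3)
1/(c(W) + z) = 1/((4/3 + (⅓)*(-260)) - 12537) = 1/((4/3 - 260/3) - 12537) = 1/(-256/3 - 12537) = 1/(-37867/3) = -3/37867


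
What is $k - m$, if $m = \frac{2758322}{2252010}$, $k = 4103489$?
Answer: $\frac{4620547752284}{1126005} \approx 4.1035 \cdot 10^{6}$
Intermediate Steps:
$m = \frac{1379161}{1126005}$ ($m = 2758322 \cdot \frac{1}{2252010} = \frac{1379161}{1126005} \approx 1.2248$)
$k - m = 4103489 - \frac{1379161}{1126005} = \frac{4620547752284}{1126005}$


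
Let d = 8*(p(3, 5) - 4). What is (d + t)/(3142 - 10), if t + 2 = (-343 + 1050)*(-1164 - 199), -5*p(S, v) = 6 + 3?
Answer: -178461/580 ≈ -307.69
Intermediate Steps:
p(S, v) = -9/5 (p(S, v) = -(6 + 3)/5 = -⅕*9 = -9/5)
t = -963643 (t = -2 + (-343 + 1050)*(-1164 - 199) = -2 + 707*(-1363) = -2 - 963641 = -963643)
d = -232/5 (d = 8*(-9/5 - 4) = 8*(-29/5) = -232/5 ≈ -46.400)
(d + t)/(3142 - 10) = (-232/5 - 963643)/(3142 - 10) = -4818447/5/3132 = -4818447/5*1/3132 = -178461/580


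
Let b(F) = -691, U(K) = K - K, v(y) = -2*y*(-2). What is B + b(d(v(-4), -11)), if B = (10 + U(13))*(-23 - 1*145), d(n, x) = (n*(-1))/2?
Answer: -2371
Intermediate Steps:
v(y) = 4*y
U(K) = 0
d(n, x) = -n/2 (d(n, x) = -n*(½) = -n/2)
B = -1680 (B = (10 + 0)*(-23 - 1*145) = 10*(-23 - 145) = 10*(-168) = -1680)
B + b(d(v(-4), -11)) = -1680 - 691 = -2371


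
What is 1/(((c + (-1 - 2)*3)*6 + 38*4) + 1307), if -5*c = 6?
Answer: 5/6989 ≈ 0.00071541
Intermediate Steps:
c = -6/5 (c = -⅕*6 = -6/5 ≈ -1.2000)
1/(((c + (-1 - 2)*3)*6 + 38*4) + 1307) = 1/(((-6/5 + (-1 - 2)*3)*6 + 38*4) + 1307) = 1/(((-6/5 - 3*3)*6 + 152) + 1307) = 1/(((-6/5 - 9)*6 + 152) + 1307) = 1/((-51/5*6 + 152) + 1307) = 1/((-306/5 + 152) + 1307) = 1/(454/5 + 1307) = 1/(6989/5) = 5/6989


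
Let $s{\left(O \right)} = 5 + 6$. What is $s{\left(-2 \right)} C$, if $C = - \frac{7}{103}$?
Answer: $- \frac{77}{103} \approx -0.74757$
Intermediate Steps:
$s{\left(O \right)} = 11$
$C = - \frac{7}{103}$ ($C = \left(-7\right) \frac{1}{103} = - \frac{7}{103} \approx -0.067961$)
$s{\left(-2 \right)} C = 11 \left(- \frac{7}{103}\right) = - \frac{77}{103}$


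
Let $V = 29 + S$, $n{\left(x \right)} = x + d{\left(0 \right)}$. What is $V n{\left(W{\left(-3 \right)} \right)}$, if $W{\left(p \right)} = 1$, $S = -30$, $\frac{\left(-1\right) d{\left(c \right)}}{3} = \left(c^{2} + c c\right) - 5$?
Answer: $-16$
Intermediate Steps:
$d{\left(c \right)} = 15 - 6 c^{2}$ ($d{\left(c \right)} = - 3 \left(\left(c^{2} + c c\right) - 5\right) = - 3 \left(\left(c^{2} + c^{2}\right) - 5\right) = - 3 \left(2 c^{2} - 5\right) = - 3 \left(-5 + 2 c^{2}\right) = 15 - 6 c^{2}$)
$n{\left(x \right)} = 15 + x$ ($n{\left(x \right)} = x + \left(15 - 6 \cdot 0^{2}\right) = x + \left(15 - 0\right) = x + \left(15 + 0\right) = x + 15 = 15 + x$)
$V = -1$ ($V = 29 - 30 = -1$)
$V n{\left(W{\left(-3 \right)} \right)} = - (15 + 1) = \left(-1\right) 16 = -16$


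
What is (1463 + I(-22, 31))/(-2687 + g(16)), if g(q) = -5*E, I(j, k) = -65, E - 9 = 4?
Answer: -699/1376 ≈ -0.50799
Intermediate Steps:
E = 13 (E = 9 + 4 = 13)
g(q) = -65 (g(q) = -5*13 = -65)
(1463 + I(-22, 31))/(-2687 + g(16)) = (1463 - 65)/(-2687 - 65) = 1398/(-2752) = 1398*(-1/2752) = -699/1376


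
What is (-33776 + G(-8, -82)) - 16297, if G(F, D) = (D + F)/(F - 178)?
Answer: -1552248/31 ≈ -50073.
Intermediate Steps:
G(F, D) = (D + F)/(-178 + F)
(-33776 + G(-8, -82)) - 16297 = (-33776 + (-82 - 8)/(-178 - 8)) - 16297 = (-33776 - 90/(-186)) - 16297 = (-33776 - 1/186*(-90)) - 16297 = (-33776 + 15/31) - 16297 = -1047041/31 - 16297 = -1552248/31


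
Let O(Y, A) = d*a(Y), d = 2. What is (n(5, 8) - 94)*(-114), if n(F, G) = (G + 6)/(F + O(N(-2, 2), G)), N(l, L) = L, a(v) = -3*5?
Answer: 269496/25 ≈ 10780.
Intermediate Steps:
a(v) = -15
O(Y, A) = -30 (O(Y, A) = 2*(-15) = -30)
n(F, G) = (6 + G)/(-30 + F) (n(F, G) = (G + 6)/(F - 30) = (6 + G)/(-30 + F))
(n(5, 8) - 94)*(-114) = ((6 + 8)/(-30 + 5) - 94)*(-114) = (14/(-25) - 94)*(-114) = (-1/25*14 - 94)*(-114) = (-14/25 - 94)*(-114) = -2364/25*(-114) = 269496/25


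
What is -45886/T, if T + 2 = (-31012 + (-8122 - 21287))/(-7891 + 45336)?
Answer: 1718201270/135311 ≈ 12698.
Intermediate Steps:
T = -135311/37445 (T = -2 + (-31012 + (-8122 - 21287))/(-7891 + 45336) = -2 + (-31012 - 29409)/37445 = -2 - 60421*1/37445 = -2 - 60421/37445 = -135311/37445 ≈ -3.6136)
-45886/T = -45886/(-135311/37445) = -45886*(-37445/135311) = 1718201270/135311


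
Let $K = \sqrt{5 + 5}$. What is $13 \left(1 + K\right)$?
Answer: $13 + 13 \sqrt{10} \approx 54.11$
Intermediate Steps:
$K = \sqrt{10} \approx 3.1623$
$13 \left(1 + K\right) = 13 \left(1 + \sqrt{10}\right) = 13 + 13 \sqrt{10}$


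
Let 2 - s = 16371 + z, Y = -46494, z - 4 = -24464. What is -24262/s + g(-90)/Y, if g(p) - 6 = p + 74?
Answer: -62664251/20899053 ≈ -2.9984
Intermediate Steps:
z = -24460 (z = 4 - 24464 = -24460)
g(p) = 80 + p (g(p) = 6 + (p + 74) = 6 + (74 + p) = 80 + p)
s = 8091 (s = 2 - (16371 - 24460) = 2 - 1*(-8089) = 2 + 8089 = 8091)
-24262/s + g(-90)/Y = -24262/8091 + (80 - 90)/(-46494) = -24262*1/8091 - 10*(-1/46494) = -24262/8091 + 5/23247 = -62664251/20899053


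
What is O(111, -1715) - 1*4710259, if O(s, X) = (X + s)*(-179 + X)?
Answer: -1672283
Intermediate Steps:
O(s, X) = (-179 + X)*(X + s)
O(111, -1715) - 1*4710259 = ((-1715)² - 179*(-1715) - 179*111 - 1715*111) - 1*4710259 = (2941225 + 306985 - 19869 - 190365) - 4710259 = 3037976 - 4710259 = -1672283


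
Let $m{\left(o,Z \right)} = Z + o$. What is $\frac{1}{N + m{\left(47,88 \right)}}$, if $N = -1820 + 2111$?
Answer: $\frac{1}{426} \approx 0.0023474$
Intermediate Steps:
$N = 291$
$\frac{1}{N + m{\left(47,88 \right)}} = \frac{1}{291 + \left(88 + 47\right)} = \frac{1}{291 + 135} = \frac{1}{426}$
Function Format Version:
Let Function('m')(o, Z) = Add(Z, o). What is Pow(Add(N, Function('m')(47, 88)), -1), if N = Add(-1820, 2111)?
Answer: Rational(1, 426) ≈ 0.0023474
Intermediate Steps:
N = 291
Pow(Add(N, Function('m')(47, 88)), -1) = Pow(Add(291, Add(88, 47)), -1) = Pow(Add(291, 135), -1) = Pow(426, -1) = Rational(1, 426)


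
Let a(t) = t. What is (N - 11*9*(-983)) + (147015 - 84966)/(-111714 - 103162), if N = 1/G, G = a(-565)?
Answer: 11814729273419/121404940 ≈ 97317.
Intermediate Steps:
G = -565
N = -1/565 (N = 1/(-565) = -1/565 ≈ -0.0017699)
(N - 11*9*(-983)) + (147015 - 84966)/(-111714 - 103162) = (-1/565 - 11*9*(-983)) + (147015 - 84966)/(-111714 - 103162) = (-1/565 - 99*(-983)) + 62049/(-214876) = (-1/565 + 97317) + 62049*(-1/214876) = 54984104/565 - 62049/214876 = 11814729273419/121404940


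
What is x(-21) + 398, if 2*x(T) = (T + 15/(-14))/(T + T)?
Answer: 156119/392 ≈ 398.26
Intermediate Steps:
x(T) = (-15/14 + T)/(4*T) (x(T) = ((T + 15/(-14))/(T + T))/2 = ((T + 15*(-1/14))/((2*T)))/2 = ((T - 15/14)*(1/(2*T)))/2 = ((-15/14 + T)*(1/(2*T)))/2 = ((-15/14 + T)/(2*T))/2 = (-15/14 + T)/(4*T))
x(-21) + 398 = (1/56)*(-15 + 14*(-21))/(-21) + 398 = (1/56)*(-1/21)*(-15 - 294) + 398 = (1/56)*(-1/21)*(-309) + 398 = 103/392 + 398 = 156119/392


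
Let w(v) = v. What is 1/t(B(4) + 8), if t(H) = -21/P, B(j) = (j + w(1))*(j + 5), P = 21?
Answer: -1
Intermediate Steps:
B(j) = (1 + j)*(5 + j) (B(j) = (j + 1)*(j + 5) = (1 + j)*(5 + j))
t(H) = -1 (t(H) = -21/21 = -21*1/21 = -1)
1/t(B(4) + 8) = 1/(-1) = -1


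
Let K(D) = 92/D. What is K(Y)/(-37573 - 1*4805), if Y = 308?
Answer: -23/3263106 ≈ -7.0485e-6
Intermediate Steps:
K(Y)/(-37573 - 1*4805) = (92/308)/(-37573 - 1*4805) = (92*(1/308))/(-37573 - 4805) = (23/77)/(-42378) = (23/77)*(-1/42378) = -23/3263106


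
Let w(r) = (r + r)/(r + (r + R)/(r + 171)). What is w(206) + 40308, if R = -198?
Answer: 1565438842/38835 ≈ 40310.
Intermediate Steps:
w(r) = 2*r/(r + (-198 + r)/(171 + r)) (w(r) = (r + r)/(r + (r - 198)/(r + 171)) = (2*r)/(r + (-198 + r)/(171 + r)) = 2*r/(r + (-198 + r)/(171 + r)))
w(206) + 40308 = 2*206*(171 + 206)/(-198 + 206² + 172*206) + 40308 = 2*206*377/(-198 + 42436 + 35432) + 40308 = 2*206*377/77670 + 40308 = 2*206*(1/77670)*377 + 40308 = 77662/38835 + 40308 = 1565438842/38835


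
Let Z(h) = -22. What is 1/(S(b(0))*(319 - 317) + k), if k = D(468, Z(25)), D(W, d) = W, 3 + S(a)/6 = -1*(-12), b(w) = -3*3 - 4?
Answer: 1/576 ≈ 0.0017361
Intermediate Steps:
b(w) = -13 (b(w) = -9 - 4 = -13)
S(a) = 54 (S(a) = -18 + 6*(-1*(-12)) = -18 + 6*12 = -18 + 72 = 54)
k = 468
1/(S(b(0))*(319 - 317) + k) = 1/(54*(319 - 317) + 468) = 1/(54*2 + 468) = 1/(108 + 468) = 1/576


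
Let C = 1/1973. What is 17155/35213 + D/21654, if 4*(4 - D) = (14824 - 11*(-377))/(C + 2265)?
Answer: 2213815592848823/4543340483044656 ≈ 0.48727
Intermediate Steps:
C = 1/1973 ≈ 0.00050684
D = 34071753/17875384 (D = 4 - (14824 - 11*(-377))/(4*(1/1973 + 2265)) = 4 - (14824 + 4147)/(4*4468846/1973) = 4 - 18971*1973/(4*4468846) = 4 - 1/4*37429783/4468846 = 4 - 37429783/17875384 = 34071753/17875384 ≈ 1.9061)
17155/35213 + D/21654 = 17155/35213 + (34071753/17875384)/21654 = 17155*(1/35213) + (34071753/17875384)*(1/21654) = 17155/35213 + 11357251/129024521712 = 2213815592848823/4543340483044656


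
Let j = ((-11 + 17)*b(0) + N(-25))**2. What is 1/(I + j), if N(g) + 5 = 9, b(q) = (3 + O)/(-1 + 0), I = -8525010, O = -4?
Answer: -1/8524910 ≈ -1.1730e-7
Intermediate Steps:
b(q) = 1 (b(q) = (3 - 4)/(-1 + 0) = -1/(-1) = -1*(-1) = 1)
N(g) = 4 (N(g) = -5 + 9 = 4)
j = 100 (j = ((-11 + 17)*1 + 4)**2 = (6*1 + 4)**2 = (6 + 4)**2 = 10**2 = 100)
1/(I + j) = 1/(-8525010 + 100) = 1/(-8524910) = -1/8524910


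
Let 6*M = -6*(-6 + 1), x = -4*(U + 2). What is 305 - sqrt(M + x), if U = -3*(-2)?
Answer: 305 - 3*I*sqrt(3) ≈ 305.0 - 5.1962*I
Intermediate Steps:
U = 6
x = -32 (x = -4*(6 + 2) = -4*8 = -32)
M = 5 (M = (-6*(-6 + 1))/6 = (-6*(-5))/6 = (1/6)*30 = 5)
305 - sqrt(M + x) = 305 - sqrt(5 - 32) = 305 - sqrt(-27) = 305 - 3*I*sqrt(3)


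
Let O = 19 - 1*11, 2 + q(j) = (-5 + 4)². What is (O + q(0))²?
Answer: 49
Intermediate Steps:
q(j) = -1 (q(j) = -2 + (-5 + 4)² = -2 + (-1)² = -2 + 1 = -1)
O = 8 (O = 19 - 11 = 8)
(O + q(0))² = (8 - 1)² = 7² = 49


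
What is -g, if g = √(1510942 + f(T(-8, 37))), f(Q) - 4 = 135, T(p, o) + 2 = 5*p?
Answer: -√1511081 ≈ -1229.3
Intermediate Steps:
T(p, o) = -2 + 5*p
f(Q) = 139 (f(Q) = 4 + 135 = 139)
g = √1511081 (g = √(1510942 + 139) = √1511081 ≈ 1229.3)
-g = -√1511081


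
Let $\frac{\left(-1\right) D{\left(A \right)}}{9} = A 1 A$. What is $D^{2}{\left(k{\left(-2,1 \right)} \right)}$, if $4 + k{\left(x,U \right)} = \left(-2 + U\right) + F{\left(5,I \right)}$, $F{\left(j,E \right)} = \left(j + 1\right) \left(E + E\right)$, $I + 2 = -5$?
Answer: $5082121521$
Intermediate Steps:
$I = -7$ ($I = -2 - 5 = -7$)
$F{\left(j,E \right)} = 2 E \left(1 + j\right)$ ($F{\left(j,E \right)} = \left(1 + j\right) 2 E = 2 E \left(1 + j\right)$)
$k{\left(x,U \right)} = -90 + U$ ($k{\left(x,U \right)} = -4 + \left(\left(-2 + U\right) + 2 \left(-7\right) \left(1 + 5\right)\right) = -4 + \left(\left(-2 + U\right) + 2 \left(-7\right) 6\right) = -4 + \left(\left(-2 + U\right) - 84\right) = -4 + \left(-86 + U\right) = -90 + U$)
$D{\left(A \right)} = - 9 A^{2}$ ($D{\left(A \right)} = - 9 A 1 A = - 9 A A = - 9 A^{2}$)
$D^{2}{\left(k{\left(-2,1 \right)} \right)} = \left(- 9 \left(-90 + 1\right)^{2}\right)^{2} = \left(- 9 \left(-89\right)^{2}\right)^{2} = \left(\left(-9\right) 7921\right)^{2} = \left(-71289\right)^{2} = 5082121521$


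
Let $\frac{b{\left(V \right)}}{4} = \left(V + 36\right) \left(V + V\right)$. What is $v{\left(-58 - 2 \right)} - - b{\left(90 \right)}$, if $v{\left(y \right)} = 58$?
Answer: $90778$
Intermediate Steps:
$b{\left(V \right)} = 8 V \left(36 + V\right)$ ($b{\left(V \right)} = 4 \left(V + 36\right) \left(V + V\right) = 4 \left(36 + V\right) 2 V = 4 \cdot 2 V \left(36 + V\right) = 8 V \left(36 + V\right)$)
$v{\left(-58 - 2 \right)} - - b{\left(90 \right)} = 58 - - 8 \cdot 90 \left(36 + 90\right) = 58 - - 8 \cdot 90 \cdot 126 = 58 - \left(-1\right) 90720 = 58 - -90720 = 58 + 90720 = 90778$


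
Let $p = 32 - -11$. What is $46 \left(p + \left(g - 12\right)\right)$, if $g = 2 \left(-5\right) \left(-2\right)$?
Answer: $2346$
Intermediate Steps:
$g = 20$ ($g = \left(-10\right) \left(-2\right) = 20$)
$p = 43$ ($p = 32 + 11 = 43$)
$46 \left(p + \left(g - 12\right)\right) = 46 \left(43 + \left(20 - 12\right)\right) = 46 \left(43 + 8\right) = 46 \cdot 51 = 2346$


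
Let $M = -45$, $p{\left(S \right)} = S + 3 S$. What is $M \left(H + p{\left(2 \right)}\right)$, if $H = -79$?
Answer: $3195$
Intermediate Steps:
$p{\left(S \right)} = 4 S$
$M \left(H + p{\left(2 \right)}\right) = - 45 \left(-79 + 4 \cdot 2\right) = - 45 \left(-79 + 8\right) = \left(-45\right) \left(-71\right) = 3195$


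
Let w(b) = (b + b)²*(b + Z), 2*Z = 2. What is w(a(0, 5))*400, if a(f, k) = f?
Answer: 0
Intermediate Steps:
Z = 1 (Z = (½)*2 = 1)
w(b) = 4*b²*(1 + b) (w(b) = (b + b)²*(b + 1) = (2*b)²*(1 + b) = (4*b²)*(1 + b) = 4*b²*(1 + b))
w(a(0, 5))*400 = (4*0²*(1 + 0))*400 = (4*0*1)*400 = 0*400 = 0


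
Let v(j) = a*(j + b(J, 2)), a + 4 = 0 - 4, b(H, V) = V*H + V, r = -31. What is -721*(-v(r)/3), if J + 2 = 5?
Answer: 132664/3 ≈ 44221.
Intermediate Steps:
J = 3 (J = -2 + 5 = 3)
b(H, V) = V + H*V (b(H, V) = H*V + V = V + H*V)
a = -8 (a = -4 + (0 - 4) = -4 - 4 = -8)
v(j) = -64 - 8*j (v(j) = -8*(j + 2*(1 + 3)) = -8*(j + 2*4) = -8*(j + 8) = -8*(8 + j) = -64 - 8*j)
-721*(-v(r)/3) = -721/((-3/(-64 - 8*(-31)))) = -721/((-3/(-64 + 248))) = -721/((-3/184)) = -721/((-3*1/184)) = -721/(-3/184) = -721*(-184/3) = 132664/3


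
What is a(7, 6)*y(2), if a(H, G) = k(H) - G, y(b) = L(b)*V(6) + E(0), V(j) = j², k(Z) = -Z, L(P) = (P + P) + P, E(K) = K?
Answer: -2808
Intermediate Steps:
L(P) = 3*P (L(P) = 2*P + P = 3*P)
y(b) = 108*b (y(b) = (3*b)*6² + 0 = (3*b)*36 + 0 = 108*b + 0 = 108*b)
a(H, G) = -G - H (a(H, G) = -H - G = -G - H)
a(7, 6)*y(2) = (-1*6 - 1*7)*(108*2) = (-6 - 7)*216 = -13*216 = -2808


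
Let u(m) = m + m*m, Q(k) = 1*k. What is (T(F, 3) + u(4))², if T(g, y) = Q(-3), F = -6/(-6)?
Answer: 289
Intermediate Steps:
F = 1 (F = -6*(-⅙) = 1)
Q(k) = k
u(m) = m + m²
T(g, y) = -3
(T(F, 3) + u(4))² = (-3 + 4*(1 + 4))² = (-3 + 4*5)² = (-3 + 20)² = 17² = 289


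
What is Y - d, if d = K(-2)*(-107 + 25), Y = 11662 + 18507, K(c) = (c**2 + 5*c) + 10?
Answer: 30497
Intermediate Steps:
K(c) = 10 + c**2 + 5*c
Y = 30169
d = -328 (d = (10 + (-2)**2 + 5*(-2))*(-107 + 25) = (10 + 4 - 10)*(-82) = 4*(-82) = -328)
Y - d = 30169 - 1*(-328) = 30169 + 328 = 30497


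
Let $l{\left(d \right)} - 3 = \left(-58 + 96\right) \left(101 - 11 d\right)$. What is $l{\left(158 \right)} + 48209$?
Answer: $-13994$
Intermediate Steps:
$l{\left(d \right)} = 3841 - 418 d$ ($l{\left(d \right)} = 3 + \left(-58 + 96\right) \left(101 - 11 d\right) = 3 + 38 \left(101 - 11 d\right) = 3 - \left(-3838 + 418 d\right) = 3841 - 418 d$)
$l{\left(158 \right)} + 48209 = \left(3841 - 66044\right) + 48209 = -62203 + 48209 = -13994$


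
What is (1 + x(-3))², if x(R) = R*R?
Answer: 100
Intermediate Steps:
x(R) = R²
(1 + x(-3))² = (1 + (-3)²)² = (1 + 9)² = 10² = 100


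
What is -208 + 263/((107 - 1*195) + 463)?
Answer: -77737/375 ≈ -207.30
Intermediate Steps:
-208 + 263/((107 - 1*195) + 463) = -208 + 263/((107 - 195) + 463) = -208 + 263/(-88 + 463) = -208 + 263/375 = -77737/375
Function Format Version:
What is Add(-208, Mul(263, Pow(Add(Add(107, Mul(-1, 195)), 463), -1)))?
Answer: Rational(-77737, 375) ≈ -207.30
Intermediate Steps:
Add(-208, Mul(263, Pow(Add(Add(107, Mul(-1, 195)), 463), -1))) = Add(-208, Mul(263, Pow(Add(Add(107, -195), 463), -1))) = Add(-208, Mul(263, Pow(Add(-88, 463), -1))) = Add(-208, Mul(263, Pow(375, -1))) = Add(-208, Mul(263, Rational(1, 375))) = Add(-208, Rational(263, 375)) = Rational(-77737, 375)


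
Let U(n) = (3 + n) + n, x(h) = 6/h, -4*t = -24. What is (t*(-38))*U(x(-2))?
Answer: 684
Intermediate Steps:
t = 6 (t = -1/4*(-24) = 6)
U(n) = 3 + 2*n
(t*(-38))*U(x(-2)) = (6*(-38))*(3 + 2*(6/(-2))) = -228*(3 + 2*(6*(-1/2))) = -228*(3 + 2*(-3)) = -228*(3 - 6) = -228*(-3) = 684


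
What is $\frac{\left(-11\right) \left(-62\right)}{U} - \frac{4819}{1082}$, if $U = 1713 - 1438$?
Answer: $- \frac{53391}{27050} \approx -1.9738$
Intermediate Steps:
$U = 275$
$\frac{\left(-11\right) \left(-62\right)}{U} - \frac{4819}{1082} = \frac{\left(-11\right) \left(-62\right)}{275} - \frac{4819}{1082} = 682 \cdot \frac{1}{275} - \frac{4819}{1082} = \frac{62}{25} - \frac{4819}{1082} = - \frac{53391}{27050}$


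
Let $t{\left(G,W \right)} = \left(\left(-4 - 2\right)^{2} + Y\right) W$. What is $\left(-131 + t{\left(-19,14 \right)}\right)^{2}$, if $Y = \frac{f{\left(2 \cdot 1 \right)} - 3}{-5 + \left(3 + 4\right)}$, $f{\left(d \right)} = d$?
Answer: $133956$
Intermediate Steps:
$Y = - \frac{1}{2}$ ($Y = \frac{2 \cdot 1 - 3}{-5 + \left(3 + 4\right)} = \frac{2 - 3}{-5 + 7} = - \frac{1}{2} \approx -0.5$)
$t{\left(G,W \right)} = \frac{71 W}{2}$ ($t{\left(G,W \right)} = \left(\left(-4 - 2\right)^{2} - \frac{1}{2}\right) W = \left(\left(-6\right)^{2} - \frac{1}{2}\right) W = \left(36 - \frac{1}{2}\right) W = \frac{71 W}{2}$)
$\left(-131 + t{\left(-19,14 \right)}\right)^{2} = \left(-131 + \frac{71}{2} \cdot 14\right)^{2} = \left(-131 + 497\right)^{2} = 366^{2} = 133956$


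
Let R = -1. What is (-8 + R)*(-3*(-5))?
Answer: -135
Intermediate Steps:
(-8 + R)*(-3*(-5)) = (-8 - 1)*(-3*(-5)) = -9*15 = -135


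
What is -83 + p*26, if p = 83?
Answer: 2075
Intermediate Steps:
-83 + p*26 = -83 + 83*26 = -83 + 2158 = 2075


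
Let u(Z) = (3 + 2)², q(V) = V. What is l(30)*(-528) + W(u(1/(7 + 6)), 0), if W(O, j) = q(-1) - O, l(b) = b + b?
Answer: -31706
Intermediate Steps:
l(b) = 2*b
u(Z) = 25 (u(Z) = 5² = 25)
W(O, j) = -1 - O
l(30)*(-528) + W(u(1/(7 + 6)), 0) = (2*30)*(-528) + (-1 - 1*25) = 60*(-528) + (-1 - 25) = -31680 - 26 = -31706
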